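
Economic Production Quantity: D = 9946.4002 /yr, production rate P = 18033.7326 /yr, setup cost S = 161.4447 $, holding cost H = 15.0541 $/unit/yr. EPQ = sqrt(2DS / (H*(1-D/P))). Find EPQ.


1 - D/P = 1 - 0.5515 = 0.4485
H*(1-D/P) = 6.7511
2DS = 3211587.1927
EPQ = sqrt(475713.2555) = 689.7197

689.7197 units


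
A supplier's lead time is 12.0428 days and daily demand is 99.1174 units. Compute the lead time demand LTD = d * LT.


LTD = 99.1174 * 12.0428 = 1193.6510

1193.6510 units


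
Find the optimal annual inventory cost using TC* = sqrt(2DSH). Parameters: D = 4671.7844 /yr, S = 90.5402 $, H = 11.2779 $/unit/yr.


2*D*S*H = 9540749.1371
TC* = sqrt(9540749.1371) = 3088.8103

3088.8103 $/yr


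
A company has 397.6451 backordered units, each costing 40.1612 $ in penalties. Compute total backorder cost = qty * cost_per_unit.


Total = 397.6451 * 40.1612 = 15969.9044

15969.9044 $


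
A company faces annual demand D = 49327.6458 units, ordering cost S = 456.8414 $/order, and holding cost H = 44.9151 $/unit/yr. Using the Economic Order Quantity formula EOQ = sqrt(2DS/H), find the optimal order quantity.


2*D*S = 2 * 49327.6458 * 456.8414 = 45069821.5320
2*D*S/H = 1003444.7554
EOQ = sqrt(1003444.7554) = 1001.7209

1001.7209 units


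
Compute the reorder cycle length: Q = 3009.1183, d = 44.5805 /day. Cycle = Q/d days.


Cycle = 3009.1183 / 44.5805 = 67.4985

67.4985 days


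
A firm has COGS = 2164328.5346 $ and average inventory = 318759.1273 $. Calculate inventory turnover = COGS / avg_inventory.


Turnover = 2164328.5346 / 318759.1273 = 6.7899

6.7899


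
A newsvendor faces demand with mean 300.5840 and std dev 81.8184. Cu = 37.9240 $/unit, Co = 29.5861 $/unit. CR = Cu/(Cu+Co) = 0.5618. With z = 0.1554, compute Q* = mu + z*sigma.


CR = Cu/(Cu+Co) = 37.9240/(37.9240+29.5861) = 0.5618
z = 0.1554
Q* = 300.5840 + 0.1554 * 81.8184 = 313.2986

313.2986 units


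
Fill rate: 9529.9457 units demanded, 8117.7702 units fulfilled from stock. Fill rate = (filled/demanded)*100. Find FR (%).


FR = 8117.7702 / 9529.9457 * 100 = 85.1817

85.1817%


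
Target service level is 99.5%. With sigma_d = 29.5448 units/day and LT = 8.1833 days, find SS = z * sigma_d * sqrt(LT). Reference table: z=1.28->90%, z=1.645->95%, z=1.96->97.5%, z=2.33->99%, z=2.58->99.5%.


From the table, SL = 99.5% corresponds to z = 2.58
sqrt(LT) = sqrt(8.1833) = 2.8606
SS = 2.58 * 29.5448 * 2.8606 = 218.0545

218.0545 units


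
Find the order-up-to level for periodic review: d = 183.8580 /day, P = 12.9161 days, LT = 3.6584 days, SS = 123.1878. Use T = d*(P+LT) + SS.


P + LT = 16.5745
d*(P+LT) = 183.8580 * 16.5745 = 3047.3544
T = 3047.3544 + 123.1878 = 3170.5422

3170.5422 units


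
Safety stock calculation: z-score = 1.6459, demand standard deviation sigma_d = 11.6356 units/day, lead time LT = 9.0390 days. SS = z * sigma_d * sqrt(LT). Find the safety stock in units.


sqrt(LT) = sqrt(9.0390) = 3.0065
SS = 1.6459 * 11.6356 * 3.0065 = 57.5774

57.5774 units


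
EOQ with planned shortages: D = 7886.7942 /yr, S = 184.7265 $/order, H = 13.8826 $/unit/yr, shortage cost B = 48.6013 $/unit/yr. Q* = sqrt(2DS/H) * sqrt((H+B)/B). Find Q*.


sqrt(2DS/H) = 458.1360
sqrt((H+B)/B) = 1.1339
Q* = 458.1360 * 1.1339 = 519.4629

519.4629 units


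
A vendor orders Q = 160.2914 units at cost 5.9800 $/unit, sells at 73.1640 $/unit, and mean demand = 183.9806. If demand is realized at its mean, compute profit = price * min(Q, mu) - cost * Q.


Sales at mu = min(160.2914, 183.9806) = 160.2914
Revenue = 73.1640 * 160.2914 = 11727.5600
Total cost = 5.9800 * 160.2914 = 958.5426
Profit = 11727.5600 - 958.5426 = 10769.0174

10769.0174 $


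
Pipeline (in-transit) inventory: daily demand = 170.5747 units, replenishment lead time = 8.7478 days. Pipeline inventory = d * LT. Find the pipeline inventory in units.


Pipeline = 170.5747 * 8.7478 = 1492.1534

1492.1534 units


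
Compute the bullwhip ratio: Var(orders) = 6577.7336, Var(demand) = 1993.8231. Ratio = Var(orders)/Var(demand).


BW = 6577.7336 / 1993.8231 = 3.2991

3.2991


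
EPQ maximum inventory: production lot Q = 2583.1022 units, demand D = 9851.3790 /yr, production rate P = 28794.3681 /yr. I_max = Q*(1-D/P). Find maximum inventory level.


D/P = 0.3421
1 - D/P = 0.6579
I_max = 2583.1022 * 0.6579 = 1699.3489

1699.3489 units


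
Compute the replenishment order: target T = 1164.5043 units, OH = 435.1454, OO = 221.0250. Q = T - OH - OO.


Inventory position = OH + OO = 435.1454 + 221.0250 = 656.1704
Q = 1164.5043 - 656.1704 = 508.3339

508.3339 units


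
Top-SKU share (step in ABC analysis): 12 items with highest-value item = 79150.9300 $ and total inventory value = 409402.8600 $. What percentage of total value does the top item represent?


Top item = 79150.9300
Total = 409402.8600
Percentage = 79150.9300 / 409402.8600 * 100 = 19.3333

19.3333%


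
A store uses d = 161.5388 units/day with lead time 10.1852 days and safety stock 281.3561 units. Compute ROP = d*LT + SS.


d*LT = 161.5388 * 10.1852 = 1645.3050
ROP = 1645.3050 + 281.3561 = 1926.6611

1926.6611 units


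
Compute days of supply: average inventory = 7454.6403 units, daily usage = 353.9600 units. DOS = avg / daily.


DOS = 7454.6403 / 353.9600 = 21.0607

21.0607 days


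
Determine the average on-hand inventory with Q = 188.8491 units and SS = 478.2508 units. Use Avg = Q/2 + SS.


Q/2 = 94.4245
Avg = 94.4245 + 478.2508 = 572.6753

572.6753 units


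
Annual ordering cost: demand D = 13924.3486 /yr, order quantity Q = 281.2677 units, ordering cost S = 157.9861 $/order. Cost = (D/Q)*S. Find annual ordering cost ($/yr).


Number of orders = D/Q = 49.5057
Cost = 49.5057 * 157.9861 = 7821.2092

7821.2092 $/yr


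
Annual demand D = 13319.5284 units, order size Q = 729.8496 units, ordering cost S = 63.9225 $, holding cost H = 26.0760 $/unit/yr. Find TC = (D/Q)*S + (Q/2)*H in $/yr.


Ordering cost = D*S/Q = 1166.5658
Holding cost = Q*H/2 = 9515.7791
TC = 1166.5658 + 9515.7791 = 10682.3448

10682.3448 $/yr


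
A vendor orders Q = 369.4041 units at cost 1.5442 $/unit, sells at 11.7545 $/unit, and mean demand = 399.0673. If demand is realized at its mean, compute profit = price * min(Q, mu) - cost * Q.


Sales at mu = min(369.4041, 399.0673) = 369.4041
Revenue = 11.7545 * 369.4041 = 4342.1605
Total cost = 1.5442 * 369.4041 = 570.4338
Profit = 4342.1605 - 570.4338 = 3771.7267

3771.7267 $


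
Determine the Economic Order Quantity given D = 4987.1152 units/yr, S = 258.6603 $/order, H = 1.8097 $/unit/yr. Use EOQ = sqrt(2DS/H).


2*D*S = 2 * 4987.1152 * 258.6603 = 2579937.4275
2*D*S/H = 1425616.0842
EOQ = sqrt(1425616.0842) = 1193.9917

1193.9917 units


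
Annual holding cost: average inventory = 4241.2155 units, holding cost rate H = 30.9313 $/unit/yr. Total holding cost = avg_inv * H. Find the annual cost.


Cost = 4241.2155 * 30.9313 = 131186.3090

131186.3090 $/yr


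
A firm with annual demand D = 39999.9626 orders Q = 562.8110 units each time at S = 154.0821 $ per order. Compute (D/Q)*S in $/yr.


Number of orders = D/Q = 71.0717
Cost = 71.0717 * 154.0821 = 10950.8845

10950.8845 $/yr


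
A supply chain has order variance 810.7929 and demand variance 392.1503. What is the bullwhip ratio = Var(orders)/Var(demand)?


BW = 810.7929 / 392.1503 = 2.0676

2.0676


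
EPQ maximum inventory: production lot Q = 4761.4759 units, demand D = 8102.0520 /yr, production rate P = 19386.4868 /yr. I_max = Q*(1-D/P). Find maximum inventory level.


D/P = 0.4179
1 - D/P = 0.5821
I_max = 4761.4759 * 0.5821 = 2771.5473

2771.5473 units


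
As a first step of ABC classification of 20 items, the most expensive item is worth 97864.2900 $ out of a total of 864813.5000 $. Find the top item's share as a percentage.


Top item = 97864.2900
Total = 864813.5000
Percentage = 97864.2900 / 864813.5000 * 100 = 11.3162

11.3162%


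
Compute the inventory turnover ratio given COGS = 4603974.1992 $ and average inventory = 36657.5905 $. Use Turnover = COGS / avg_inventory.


Turnover = 4603974.1992 / 36657.5905 = 125.5940

125.5940


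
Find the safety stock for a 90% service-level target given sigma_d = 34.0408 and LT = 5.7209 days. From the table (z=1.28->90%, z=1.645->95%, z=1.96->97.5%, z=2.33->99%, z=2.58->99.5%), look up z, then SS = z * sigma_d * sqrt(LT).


From the table, SL = 90% corresponds to z = 1.28
sqrt(LT) = sqrt(5.7209) = 2.3918
SS = 1.28 * 34.0408 * 2.3918 = 104.2178

104.2178 units


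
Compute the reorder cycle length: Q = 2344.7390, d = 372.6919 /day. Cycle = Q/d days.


Cycle = 2344.7390 / 372.6919 = 6.2914

6.2914 days


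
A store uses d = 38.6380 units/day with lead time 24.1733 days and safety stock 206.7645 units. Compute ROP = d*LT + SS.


d*LT = 38.6380 * 24.1733 = 934.0080
ROP = 934.0080 + 206.7645 = 1140.7725

1140.7725 units


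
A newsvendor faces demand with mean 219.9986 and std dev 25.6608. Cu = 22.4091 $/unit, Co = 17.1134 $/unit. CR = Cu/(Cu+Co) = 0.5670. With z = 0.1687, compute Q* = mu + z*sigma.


CR = Cu/(Cu+Co) = 22.4091/(22.4091+17.1134) = 0.5670
z = 0.1687
Q* = 219.9986 + 0.1687 * 25.6608 = 224.3276

224.3276 units


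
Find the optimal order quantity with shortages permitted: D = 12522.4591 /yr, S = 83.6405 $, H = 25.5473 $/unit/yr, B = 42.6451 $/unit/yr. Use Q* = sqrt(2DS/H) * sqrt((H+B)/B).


sqrt(2DS/H) = 286.3490
sqrt((H+B)/B) = 1.2645
Q* = 286.3490 * 1.2645 = 362.1004

362.1004 units


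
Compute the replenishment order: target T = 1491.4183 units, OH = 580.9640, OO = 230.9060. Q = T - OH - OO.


Inventory position = OH + OO = 580.9640 + 230.9060 = 811.8700
Q = 1491.4183 - 811.8700 = 679.5483

679.5483 units


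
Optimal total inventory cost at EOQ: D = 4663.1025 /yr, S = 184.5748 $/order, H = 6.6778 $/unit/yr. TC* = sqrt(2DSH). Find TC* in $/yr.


2*D*S*H = 11495047.5419
TC* = sqrt(11495047.5419) = 3390.4347

3390.4347 $/yr


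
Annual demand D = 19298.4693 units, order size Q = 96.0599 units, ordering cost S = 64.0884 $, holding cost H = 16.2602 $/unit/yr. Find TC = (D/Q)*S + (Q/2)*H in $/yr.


Ordering cost = D*S/Q = 12875.3832
Holding cost = Q*H/2 = 780.9766
TC = 12875.3832 + 780.9766 = 13656.3598

13656.3598 $/yr


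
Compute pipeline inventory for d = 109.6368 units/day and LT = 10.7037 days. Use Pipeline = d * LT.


Pipeline = 109.6368 * 10.7037 = 1173.5194

1173.5194 units


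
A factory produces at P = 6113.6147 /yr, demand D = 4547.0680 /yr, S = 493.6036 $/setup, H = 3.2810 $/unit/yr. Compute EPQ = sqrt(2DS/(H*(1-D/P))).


1 - D/P = 1 - 0.7438 = 0.2562
H*(1-D/P) = 0.8407
2DS = 4488898.2685
EPQ = sqrt(5339348.2913) = 2310.7030

2310.7030 units


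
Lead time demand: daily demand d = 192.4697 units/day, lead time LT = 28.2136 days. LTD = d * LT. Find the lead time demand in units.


LTD = 192.4697 * 28.2136 = 5430.2631

5430.2631 units


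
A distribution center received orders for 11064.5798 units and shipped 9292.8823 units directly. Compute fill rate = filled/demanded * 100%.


FR = 9292.8823 / 11064.5798 * 100 = 83.9877

83.9877%


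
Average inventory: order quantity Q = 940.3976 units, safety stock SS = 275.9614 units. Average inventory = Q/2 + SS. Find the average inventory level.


Q/2 = 470.1988
Avg = 470.1988 + 275.9614 = 746.1602

746.1602 units


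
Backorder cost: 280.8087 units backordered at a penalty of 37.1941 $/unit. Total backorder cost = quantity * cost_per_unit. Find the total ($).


Total = 280.8087 * 37.1941 = 10444.4269

10444.4269 $


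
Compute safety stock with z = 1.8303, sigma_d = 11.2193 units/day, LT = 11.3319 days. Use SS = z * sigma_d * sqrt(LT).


sqrt(LT) = sqrt(11.3319) = 3.3663
SS = 1.8303 * 11.2193 * 3.3663 = 69.1257

69.1257 units


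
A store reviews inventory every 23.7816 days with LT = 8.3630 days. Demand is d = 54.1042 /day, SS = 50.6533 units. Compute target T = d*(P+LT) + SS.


P + LT = 32.1446
d*(P+LT) = 54.1042 * 32.1446 = 1739.1579
T = 1739.1579 + 50.6533 = 1789.8112

1789.8112 units


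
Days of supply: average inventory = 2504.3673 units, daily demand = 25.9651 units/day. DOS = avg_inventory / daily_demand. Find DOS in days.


DOS = 2504.3673 / 25.9651 = 96.4513

96.4513 days


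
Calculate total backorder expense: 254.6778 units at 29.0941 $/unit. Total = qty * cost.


Total = 254.6778 * 29.0941 = 7409.6214

7409.6214 $


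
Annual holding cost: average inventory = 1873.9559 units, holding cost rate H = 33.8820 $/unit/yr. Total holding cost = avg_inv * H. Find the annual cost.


Cost = 1873.9559 * 33.8820 = 63493.3738

63493.3738 $/yr


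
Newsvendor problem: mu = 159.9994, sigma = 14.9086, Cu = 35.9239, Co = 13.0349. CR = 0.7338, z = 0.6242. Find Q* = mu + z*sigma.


CR = Cu/(Cu+Co) = 35.9239/(35.9239+13.0349) = 0.7338
z = 0.6242
Q* = 159.9994 + 0.6242 * 14.9086 = 169.3053

169.3053 units


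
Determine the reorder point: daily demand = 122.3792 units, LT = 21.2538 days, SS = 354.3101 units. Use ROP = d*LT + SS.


d*LT = 122.3792 * 21.2538 = 2601.0230
ROP = 2601.0230 + 354.3101 = 2955.3331

2955.3331 units


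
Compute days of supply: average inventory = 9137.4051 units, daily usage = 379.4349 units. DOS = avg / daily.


DOS = 9137.4051 / 379.4349 = 24.0816

24.0816 days


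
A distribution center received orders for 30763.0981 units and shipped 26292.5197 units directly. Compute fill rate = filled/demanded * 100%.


FR = 26292.5197 / 30763.0981 * 100 = 85.4677

85.4677%


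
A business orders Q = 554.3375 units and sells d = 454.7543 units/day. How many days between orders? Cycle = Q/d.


Cycle = 554.3375 / 454.7543 = 1.2190

1.2190 days


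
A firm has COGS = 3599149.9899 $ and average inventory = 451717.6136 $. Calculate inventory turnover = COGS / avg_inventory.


Turnover = 3599149.9899 / 451717.6136 = 7.9677

7.9677


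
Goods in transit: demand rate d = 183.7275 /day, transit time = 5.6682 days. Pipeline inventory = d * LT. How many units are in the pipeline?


Pipeline = 183.7275 * 5.6682 = 1041.4042

1041.4042 units


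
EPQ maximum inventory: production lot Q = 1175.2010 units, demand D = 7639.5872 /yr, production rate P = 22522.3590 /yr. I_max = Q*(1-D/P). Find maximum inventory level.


D/P = 0.3392
1 - D/P = 0.6608
I_max = 1175.2010 * 0.6608 = 776.5727

776.5727 units


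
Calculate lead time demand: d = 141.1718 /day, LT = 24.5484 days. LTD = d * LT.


LTD = 141.1718 * 24.5484 = 3465.5418

3465.5418 units


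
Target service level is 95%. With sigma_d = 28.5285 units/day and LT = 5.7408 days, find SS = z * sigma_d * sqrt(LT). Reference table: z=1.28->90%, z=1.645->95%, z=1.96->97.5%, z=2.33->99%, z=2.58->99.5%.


From the table, SL = 95% corresponds to z = 1.645
sqrt(LT) = sqrt(5.7408) = 2.3960
SS = 1.645 * 28.5285 * 2.3960 = 112.4426

112.4426 units


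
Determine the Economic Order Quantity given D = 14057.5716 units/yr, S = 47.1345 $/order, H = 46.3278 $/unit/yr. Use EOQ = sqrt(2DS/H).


2*D*S = 2 * 14057.5716 * 47.1345 = 1325193.2172
2*D*S/H = 28604.7086
EOQ = sqrt(28604.7086) = 169.1293

169.1293 units


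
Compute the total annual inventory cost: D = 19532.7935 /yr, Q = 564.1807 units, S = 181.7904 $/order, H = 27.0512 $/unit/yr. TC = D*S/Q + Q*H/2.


Ordering cost = D*S/Q = 6293.8600
Holding cost = Q*H/2 = 7630.8825
TC = 6293.8600 + 7630.8825 = 13924.7425

13924.7425 $/yr


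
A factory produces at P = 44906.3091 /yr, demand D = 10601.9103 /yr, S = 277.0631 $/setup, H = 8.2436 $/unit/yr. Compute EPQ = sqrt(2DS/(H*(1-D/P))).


1 - D/P = 1 - 0.2361 = 0.7639
H*(1-D/P) = 6.2974
2DS = 5874796.2673
EPQ = sqrt(932896.4674) = 965.8657

965.8657 units


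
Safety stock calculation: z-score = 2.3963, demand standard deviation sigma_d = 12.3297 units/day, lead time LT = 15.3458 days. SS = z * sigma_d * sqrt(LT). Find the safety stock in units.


sqrt(LT) = sqrt(15.3458) = 3.9174
SS = 2.3963 * 12.3297 * 3.9174 = 115.7413

115.7413 units


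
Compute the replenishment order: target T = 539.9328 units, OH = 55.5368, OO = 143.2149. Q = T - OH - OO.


Inventory position = OH + OO = 55.5368 + 143.2149 = 198.7517
Q = 539.9328 - 198.7517 = 341.1811

341.1811 units


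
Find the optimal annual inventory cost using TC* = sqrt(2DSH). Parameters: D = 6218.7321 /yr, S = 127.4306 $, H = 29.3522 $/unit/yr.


2*D*S*H = 46520698.7827
TC* = sqrt(46520698.7827) = 6820.6084

6820.6084 $/yr


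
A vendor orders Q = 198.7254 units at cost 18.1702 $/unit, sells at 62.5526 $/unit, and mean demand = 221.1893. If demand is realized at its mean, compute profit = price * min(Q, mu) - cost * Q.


Sales at mu = min(198.7254, 221.1893) = 198.7254
Revenue = 62.5526 * 198.7254 = 12430.7905
Total cost = 18.1702 * 198.7254 = 3610.8803
Profit = 12430.7905 - 3610.8803 = 8819.9102

8819.9102 $


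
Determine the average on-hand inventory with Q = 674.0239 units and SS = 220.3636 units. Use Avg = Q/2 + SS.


Q/2 = 337.0120
Avg = 337.0120 + 220.3636 = 557.3755

557.3755 units


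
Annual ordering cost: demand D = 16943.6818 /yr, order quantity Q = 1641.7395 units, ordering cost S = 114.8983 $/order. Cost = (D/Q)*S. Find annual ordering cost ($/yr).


Number of orders = D/Q = 10.3206
Cost = 10.3206 * 114.8983 = 1185.8156

1185.8156 $/yr


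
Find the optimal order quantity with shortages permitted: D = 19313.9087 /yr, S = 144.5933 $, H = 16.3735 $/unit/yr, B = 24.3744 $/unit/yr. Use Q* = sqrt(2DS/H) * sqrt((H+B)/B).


sqrt(2DS/H) = 584.0545
sqrt((H+B)/B) = 1.2930
Q* = 584.0545 * 1.2930 = 755.1601

755.1601 units


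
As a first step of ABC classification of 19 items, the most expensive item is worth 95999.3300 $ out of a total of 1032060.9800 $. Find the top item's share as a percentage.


Top item = 95999.3300
Total = 1032060.9800
Percentage = 95999.3300 / 1032060.9800 * 100 = 9.3017

9.3017%


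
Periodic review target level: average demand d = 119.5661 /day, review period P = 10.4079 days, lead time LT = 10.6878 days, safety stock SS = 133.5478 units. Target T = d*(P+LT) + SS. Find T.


P + LT = 21.0957
d*(P+LT) = 119.5661 * 21.0957 = 2522.3306
T = 2522.3306 + 133.5478 = 2655.8784

2655.8784 units


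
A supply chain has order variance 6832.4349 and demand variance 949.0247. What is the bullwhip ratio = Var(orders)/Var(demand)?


BW = 6832.4349 / 949.0247 = 7.1994

7.1994


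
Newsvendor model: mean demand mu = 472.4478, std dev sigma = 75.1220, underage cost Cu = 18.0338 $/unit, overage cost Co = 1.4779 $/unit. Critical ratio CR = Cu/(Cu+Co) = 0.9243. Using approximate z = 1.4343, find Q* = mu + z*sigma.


CR = Cu/(Cu+Co) = 18.0338/(18.0338+1.4779) = 0.9243
z = 1.4343
Q* = 472.4478 + 1.4343 * 75.1220 = 580.1953

580.1953 units


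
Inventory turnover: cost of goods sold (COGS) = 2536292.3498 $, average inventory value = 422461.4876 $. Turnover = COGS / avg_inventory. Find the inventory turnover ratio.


Turnover = 2536292.3498 / 422461.4876 = 6.0036

6.0036


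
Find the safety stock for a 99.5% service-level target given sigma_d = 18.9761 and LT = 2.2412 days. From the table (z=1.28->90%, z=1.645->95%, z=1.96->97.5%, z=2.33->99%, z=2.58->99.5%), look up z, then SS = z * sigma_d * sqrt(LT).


From the table, SL = 99.5% corresponds to z = 2.58
sqrt(LT) = sqrt(2.2412) = 1.4971
SS = 2.58 * 18.9761 * 1.4971 = 73.2938

73.2938 units


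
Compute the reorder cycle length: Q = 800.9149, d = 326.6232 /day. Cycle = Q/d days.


Cycle = 800.9149 / 326.6232 = 2.4521

2.4521 days


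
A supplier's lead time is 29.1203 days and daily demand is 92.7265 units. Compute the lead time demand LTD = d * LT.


LTD = 92.7265 * 29.1203 = 2700.2235

2700.2235 units


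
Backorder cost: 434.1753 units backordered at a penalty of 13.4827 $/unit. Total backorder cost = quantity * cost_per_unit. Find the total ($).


Total = 434.1753 * 13.4827 = 5853.8553

5853.8553 $


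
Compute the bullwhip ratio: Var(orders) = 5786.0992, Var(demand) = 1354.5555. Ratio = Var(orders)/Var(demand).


BW = 5786.0992 / 1354.5555 = 4.2716

4.2716


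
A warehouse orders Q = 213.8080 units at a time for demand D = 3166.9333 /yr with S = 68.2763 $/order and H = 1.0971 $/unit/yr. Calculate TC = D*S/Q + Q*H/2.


Ordering cost = D*S/Q = 1011.3115
Holding cost = Q*H/2 = 117.2844
TC = 1011.3115 + 117.2844 = 1128.5959

1128.5959 $/yr


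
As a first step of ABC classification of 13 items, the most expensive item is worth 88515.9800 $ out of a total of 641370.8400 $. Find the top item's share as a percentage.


Top item = 88515.9800
Total = 641370.8400
Percentage = 88515.9800 / 641370.8400 * 100 = 13.8011

13.8011%


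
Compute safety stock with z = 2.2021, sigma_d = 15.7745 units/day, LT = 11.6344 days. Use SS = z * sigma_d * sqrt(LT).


sqrt(LT) = sqrt(11.6344) = 3.4109
SS = 2.2021 * 15.7745 * 3.4109 = 118.4853

118.4853 units


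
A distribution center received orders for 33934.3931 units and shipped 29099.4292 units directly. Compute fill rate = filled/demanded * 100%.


FR = 29099.4292 / 33934.3931 * 100 = 85.7520

85.7520%


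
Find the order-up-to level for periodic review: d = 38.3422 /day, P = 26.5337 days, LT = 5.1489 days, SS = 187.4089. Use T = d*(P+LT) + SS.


P + LT = 31.6826
d*(P+LT) = 38.3422 * 31.6826 = 1214.7806
T = 1214.7806 + 187.4089 = 1402.1895

1402.1895 units


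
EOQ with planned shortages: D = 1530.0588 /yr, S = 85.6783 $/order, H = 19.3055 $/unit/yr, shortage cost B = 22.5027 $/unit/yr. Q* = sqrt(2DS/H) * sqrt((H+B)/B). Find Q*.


sqrt(2DS/H) = 116.5370
sqrt((H+B)/B) = 1.3631
Q* = 116.5370 * 1.3631 = 158.8464

158.8464 units


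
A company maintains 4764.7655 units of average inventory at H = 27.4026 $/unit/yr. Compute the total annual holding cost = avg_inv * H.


Cost = 4764.7655 * 27.4026 = 130566.9631

130566.9631 $/yr


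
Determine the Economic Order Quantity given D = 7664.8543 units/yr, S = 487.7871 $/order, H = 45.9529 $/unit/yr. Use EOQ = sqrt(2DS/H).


2*D*S = 2 * 7664.8543 * 487.7871 = 7477634.1018
2*D*S/H = 162723.8782
EOQ = sqrt(162723.8782) = 403.3905

403.3905 units


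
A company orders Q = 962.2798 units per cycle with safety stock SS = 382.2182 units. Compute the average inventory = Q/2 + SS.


Q/2 = 481.1399
Avg = 481.1399 + 382.2182 = 863.3581

863.3581 units


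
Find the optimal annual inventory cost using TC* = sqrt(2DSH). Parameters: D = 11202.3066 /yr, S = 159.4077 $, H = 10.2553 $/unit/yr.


2*D*S*H = 36626474.3406
TC* = sqrt(36626474.3406) = 6051.9810

6051.9810 $/yr


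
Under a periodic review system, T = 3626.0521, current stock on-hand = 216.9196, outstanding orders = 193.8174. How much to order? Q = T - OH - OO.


Inventory position = OH + OO = 216.9196 + 193.8174 = 410.7370
Q = 3626.0521 - 410.7370 = 3215.3151

3215.3151 units


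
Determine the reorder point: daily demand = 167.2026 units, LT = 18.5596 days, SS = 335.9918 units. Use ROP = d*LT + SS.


d*LT = 167.2026 * 18.5596 = 3103.2134
ROP = 3103.2134 + 335.9918 = 3439.2052

3439.2052 units


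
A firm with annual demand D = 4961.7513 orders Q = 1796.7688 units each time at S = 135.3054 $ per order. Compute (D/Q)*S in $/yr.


Number of orders = D/Q = 2.7615
Cost = 2.7615 * 135.3054 = 373.6439

373.6439 $/yr


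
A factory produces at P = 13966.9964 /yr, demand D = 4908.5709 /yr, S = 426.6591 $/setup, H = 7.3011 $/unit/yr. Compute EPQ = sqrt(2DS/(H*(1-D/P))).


1 - D/P = 1 - 0.3514 = 0.6486
H*(1-D/P) = 4.7352
2DS = 4188572.8850
EPQ = sqrt(884561.6047) = 940.5114

940.5114 units


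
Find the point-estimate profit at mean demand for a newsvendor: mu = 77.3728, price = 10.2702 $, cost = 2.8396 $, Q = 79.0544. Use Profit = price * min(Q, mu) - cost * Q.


Sales at mu = min(79.0544, 77.3728) = 77.3728
Revenue = 10.2702 * 77.3728 = 794.6341
Total cost = 2.8396 * 79.0544 = 224.4829
Profit = 794.6341 - 224.4829 = 570.1513

570.1513 $


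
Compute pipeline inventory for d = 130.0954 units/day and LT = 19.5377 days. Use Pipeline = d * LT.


Pipeline = 130.0954 * 19.5377 = 2541.7649

2541.7649 units


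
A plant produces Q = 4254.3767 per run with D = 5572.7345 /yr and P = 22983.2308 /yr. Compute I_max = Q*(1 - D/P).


D/P = 0.2425
1 - D/P = 0.7575
I_max = 4254.3767 * 0.7575 = 3222.8197

3222.8197 units


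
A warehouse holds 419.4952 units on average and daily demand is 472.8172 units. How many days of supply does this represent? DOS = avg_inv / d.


DOS = 419.4952 / 472.8172 = 0.8872

0.8872 days


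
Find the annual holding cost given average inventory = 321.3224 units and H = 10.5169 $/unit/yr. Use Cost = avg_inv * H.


Cost = 321.3224 * 10.5169 = 3379.3155

3379.3155 $/yr


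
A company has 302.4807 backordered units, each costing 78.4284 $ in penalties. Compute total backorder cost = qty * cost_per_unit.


Total = 302.4807 * 78.4284 = 23723.0773

23723.0773 $


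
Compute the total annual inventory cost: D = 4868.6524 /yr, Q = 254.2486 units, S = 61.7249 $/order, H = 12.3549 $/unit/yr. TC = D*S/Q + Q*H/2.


Ordering cost = D*S/Q = 1181.9813
Holding cost = Q*H/2 = 1570.6080
TC = 1181.9813 + 1570.6080 = 2752.5893

2752.5893 $/yr


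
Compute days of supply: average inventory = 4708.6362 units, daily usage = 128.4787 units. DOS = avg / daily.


DOS = 4708.6362 / 128.4787 = 36.6492

36.6492 days


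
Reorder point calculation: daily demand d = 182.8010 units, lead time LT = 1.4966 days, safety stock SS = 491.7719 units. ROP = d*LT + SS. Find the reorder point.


d*LT = 182.8010 * 1.4966 = 273.5800
ROP = 273.5800 + 491.7719 = 765.3519

765.3519 units


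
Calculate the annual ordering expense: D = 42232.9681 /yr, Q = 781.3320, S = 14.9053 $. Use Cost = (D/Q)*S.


Number of orders = D/Q = 54.0525
Cost = 54.0525 * 14.9053 = 805.6691

805.6691 $/yr


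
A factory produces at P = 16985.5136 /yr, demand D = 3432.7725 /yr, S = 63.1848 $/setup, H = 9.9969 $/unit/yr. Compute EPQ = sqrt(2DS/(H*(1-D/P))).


1 - D/P = 1 - 0.2021 = 0.7979
H*(1-D/P) = 7.9765
2DS = 433798.0877
EPQ = sqrt(54384.3355) = 233.2045

233.2045 units


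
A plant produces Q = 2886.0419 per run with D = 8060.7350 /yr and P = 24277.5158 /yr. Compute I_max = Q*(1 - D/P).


D/P = 0.3320
1 - D/P = 0.6680
I_max = 2886.0419 * 0.6680 = 1927.8047

1927.8047 units


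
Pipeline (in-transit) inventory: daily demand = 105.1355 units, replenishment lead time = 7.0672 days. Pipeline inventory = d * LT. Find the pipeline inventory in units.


Pipeline = 105.1355 * 7.0672 = 743.0136

743.0136 units


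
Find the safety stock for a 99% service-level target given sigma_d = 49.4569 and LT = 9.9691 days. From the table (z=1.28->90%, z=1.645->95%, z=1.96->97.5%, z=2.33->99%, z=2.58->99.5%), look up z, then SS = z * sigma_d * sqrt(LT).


From the table, SL = 99% corresponds to z = 2.33
sqrt(LT) = sqrt(9.9691) = 3.1574
SS = 2.33 * 49.4569 * 3.1574 = 363.8403

363.8403 units


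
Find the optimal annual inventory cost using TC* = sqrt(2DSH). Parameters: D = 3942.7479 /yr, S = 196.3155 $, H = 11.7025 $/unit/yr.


2*D*S*H = 18115997.2061
TC* = sqrt(18115997.2061) = 4256.2891

4256.2891 $/yr


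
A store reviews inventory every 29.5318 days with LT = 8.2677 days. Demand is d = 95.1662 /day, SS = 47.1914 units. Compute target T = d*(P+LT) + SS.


P + LT = 37.7995
d*(P+LT) = 95.1662 * 37.7995 = 3597.2348
T = 3597.2348 + 47.1914 = 3644.4262

3644.4262 units


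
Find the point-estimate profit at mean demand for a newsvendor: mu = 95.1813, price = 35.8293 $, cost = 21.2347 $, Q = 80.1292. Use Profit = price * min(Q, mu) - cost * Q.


Sales at mu = min(80.1292, 95.1813) = 80.1292
Revenue = 35.8293 * 80.1292 = 2870.9731
Total cost = 21.2347 * 80.1292 = 1701.5195
Profit = 2870.9731 - 1701.5195 = 1169.4536

1169.4536 $


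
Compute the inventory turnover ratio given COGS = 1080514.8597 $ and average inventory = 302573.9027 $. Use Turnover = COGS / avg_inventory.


Turnover = 1080514.8597 / 302573.9027 = 3.5711

3.5711


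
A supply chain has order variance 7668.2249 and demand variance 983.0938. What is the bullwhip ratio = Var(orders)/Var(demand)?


BW = 7668.2249 / 983.0938 = 7.8001

7.8001


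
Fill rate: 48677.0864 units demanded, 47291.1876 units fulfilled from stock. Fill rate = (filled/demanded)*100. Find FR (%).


FR = 47291.1876 / 48677.0864 * 100 = 97.1529

97.1529%


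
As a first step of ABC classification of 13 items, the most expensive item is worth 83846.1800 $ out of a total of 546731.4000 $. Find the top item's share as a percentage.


Top item = 83846.1800
Total = 546731.4000
Percentage = 83846.1800 / 546731.4000 * 100 = 15.3359

15.3359%


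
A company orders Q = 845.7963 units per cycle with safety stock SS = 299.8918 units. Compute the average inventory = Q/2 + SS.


Q/2 = 422.8981
Avg = 422.8981 + 299.8918 = 722.7899

722.7899 units


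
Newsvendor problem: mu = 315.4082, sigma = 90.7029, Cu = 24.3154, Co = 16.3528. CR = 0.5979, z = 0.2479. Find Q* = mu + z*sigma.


CR = Cu/(Cu+Co) = 24.3154/(24.3154+16.3528) = 0.5979
z = 0.2479
Q* = 315.4082 + 0.2479 * 90.7029 = 337.8934

337.8934 units


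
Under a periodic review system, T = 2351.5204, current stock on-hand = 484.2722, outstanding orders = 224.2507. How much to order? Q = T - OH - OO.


Inventory position = OH + OO = 484.2722 + 224.2507 = 708.5229
Q = 2351.5204 - 708.5229 = 1642.9975

1642.9975 units


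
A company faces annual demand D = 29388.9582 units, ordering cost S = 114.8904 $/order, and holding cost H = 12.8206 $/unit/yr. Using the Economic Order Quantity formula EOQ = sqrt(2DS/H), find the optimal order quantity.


2*D*S = 2 * 29388.9582 * 114.8904 = 6753018.3264
2*D*S/H = 526731.8477
EOQ = sqrt(526731.8477) = 725.7629

725.7629 units


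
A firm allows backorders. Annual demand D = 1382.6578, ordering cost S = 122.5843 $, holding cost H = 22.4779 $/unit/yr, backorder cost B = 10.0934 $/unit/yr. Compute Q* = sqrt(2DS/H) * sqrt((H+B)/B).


sqrt(2DS/H) = 122.8038
sqrt((H+B)/B) = 1.7964
Q* = 122.8038 * 1.7964 = 220.6026

220.6026 units


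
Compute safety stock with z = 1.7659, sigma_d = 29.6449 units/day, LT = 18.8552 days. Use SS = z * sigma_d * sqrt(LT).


sqrt(LT) = sqrt(18.8552) = 4.3423
SS = 1.7659 * 29.6449 * 4.3423 = 227.3169

227.3169 units


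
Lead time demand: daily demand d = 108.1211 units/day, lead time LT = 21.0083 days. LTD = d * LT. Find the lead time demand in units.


LTD = 108.1211 * 21.0083 = 2271.4405

2271.4405 units


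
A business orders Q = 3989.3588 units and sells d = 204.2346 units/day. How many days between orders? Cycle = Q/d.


Cycle = 3989.3588 / 204.2346 = 19.5332

19.5332 days


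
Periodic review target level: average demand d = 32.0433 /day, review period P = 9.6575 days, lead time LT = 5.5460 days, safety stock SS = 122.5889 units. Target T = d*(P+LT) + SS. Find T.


P + LT = 15.2035
d*(P+LT) = 32.0433 * 15.2035 = 487.1703
T = 487.1703 + 122.5889 = 609.7592

609.7592 units


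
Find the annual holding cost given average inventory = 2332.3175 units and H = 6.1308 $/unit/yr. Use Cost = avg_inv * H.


Cost = 2332.3175 * 6.1308 = 14298.9721

14298.9721 $/yr


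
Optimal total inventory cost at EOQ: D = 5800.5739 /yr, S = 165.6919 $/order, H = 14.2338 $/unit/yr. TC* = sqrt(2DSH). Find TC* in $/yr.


2*D*S*H = 27360441.2488
TC* = sqrt(27360441.2488) = 5230.7209

5230.7209 $/yr


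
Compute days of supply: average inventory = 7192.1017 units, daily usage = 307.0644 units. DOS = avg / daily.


DOS = 7192.1017 / 307.0644 = 23.4221

23.4221 days


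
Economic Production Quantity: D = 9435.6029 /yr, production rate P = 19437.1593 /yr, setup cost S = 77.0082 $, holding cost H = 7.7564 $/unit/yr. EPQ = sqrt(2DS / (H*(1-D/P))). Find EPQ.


1 - D/P = 1 - 0.4854 = 0.5146
H*(1-D/P) = 3.9911
2DS = 1453237.5905
EPQ = sqrt(364117.5661) = 603.4215

603.4215 units


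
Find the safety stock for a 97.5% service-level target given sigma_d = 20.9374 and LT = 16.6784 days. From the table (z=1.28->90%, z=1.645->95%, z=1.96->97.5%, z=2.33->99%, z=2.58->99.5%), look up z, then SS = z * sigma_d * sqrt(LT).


From the table, SL = 97.5% corresponds to z = 1.96
sqrt(LT) = sqrt(16.6784) = 4.0839
SS = 1.96 * 20.9374 * 4.0839 = 167.5931

167.5931 units


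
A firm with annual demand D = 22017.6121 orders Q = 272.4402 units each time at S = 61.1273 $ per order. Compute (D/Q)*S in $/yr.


Number of orders = D/Q = 80.8163
Cost = 80.8163 * 61.1273 = 4940.0829

4940.0829 $/yr


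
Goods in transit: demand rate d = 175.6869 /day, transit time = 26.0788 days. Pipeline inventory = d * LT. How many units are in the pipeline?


Pipeline = 175.6869 * 26.0788 = 4581.7035

4581.7035 units


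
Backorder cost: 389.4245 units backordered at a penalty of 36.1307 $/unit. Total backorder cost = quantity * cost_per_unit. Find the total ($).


Total = 389.4245 * 36.1307 = 14070.1798

14070.1798 $


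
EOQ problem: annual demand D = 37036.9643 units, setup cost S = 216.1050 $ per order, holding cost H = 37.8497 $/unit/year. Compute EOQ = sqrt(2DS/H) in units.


2*D*S = 2 * 37036.9643 * 216.1050 = 16007746.3401
2*D*S/H = 422929.2792
EOQ = sqrt(422929.2792) = 650.3301

650.3301 units


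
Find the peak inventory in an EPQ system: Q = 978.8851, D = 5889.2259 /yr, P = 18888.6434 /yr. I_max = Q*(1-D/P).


D/P = 0.3118
1 - D/P = 0.6882
I_max = 978.8851 * 0.6882 = 673.6818

673.6818 units


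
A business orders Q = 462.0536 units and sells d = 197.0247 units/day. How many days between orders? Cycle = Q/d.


Cycle = 462.0536 / 197.0247 = 2.3452

2.3452 days


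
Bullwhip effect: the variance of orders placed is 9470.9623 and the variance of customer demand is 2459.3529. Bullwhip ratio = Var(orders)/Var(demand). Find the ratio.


BW = 9470.9623 / 2459.3529 = 3.8510

3.8510


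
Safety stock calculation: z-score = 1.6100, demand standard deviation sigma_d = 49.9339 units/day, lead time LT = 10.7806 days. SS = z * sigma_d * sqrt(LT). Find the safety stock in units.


sqrt(LT) = sqrt(10.7806) = 3.2834
SS = 1.6100 * 49.9339 * 3.2834 = 263.9629

263.9629 units


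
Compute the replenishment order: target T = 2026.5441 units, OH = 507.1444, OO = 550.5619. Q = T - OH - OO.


Inventory position = OH + OO = 507.1444 + 550.5619 = 1057.7063
Q = 2026.5441 - 1057.7063 = 968.8378

968.8378 units


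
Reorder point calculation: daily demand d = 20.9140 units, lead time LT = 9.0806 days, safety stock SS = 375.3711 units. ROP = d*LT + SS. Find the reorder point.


d*LT = 20.9140 * 9.0806 = 189.9117
ROP = 189.9117 + 375.3711 = 565.2828

565.2828 units


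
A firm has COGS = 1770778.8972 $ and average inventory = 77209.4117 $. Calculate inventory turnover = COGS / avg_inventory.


Turnover = 1770778.8972 / 77209.4117 = 22.9348

22.9348


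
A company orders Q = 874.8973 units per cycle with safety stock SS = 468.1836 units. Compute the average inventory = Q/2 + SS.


Q/2 = 437.4486
Avg = 437.4486 + 468.1836 = 905.6322

905.6322 units


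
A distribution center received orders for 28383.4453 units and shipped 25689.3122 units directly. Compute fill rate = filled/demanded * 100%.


FR = 25689.3122 / 28383.4453 * 100 = 90.5081

90.5081%


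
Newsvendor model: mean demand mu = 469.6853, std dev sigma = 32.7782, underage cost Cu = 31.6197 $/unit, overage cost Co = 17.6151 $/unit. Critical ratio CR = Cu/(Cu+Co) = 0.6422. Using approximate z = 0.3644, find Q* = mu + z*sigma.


CR = Cu/(Cu+Co) = 31.6197/(31.6197+17.6151) = 0.6422
z = 0.3644
Q* = 469.6853 + 0.3644 * 32.7782 = 481.6297

481.6297 units


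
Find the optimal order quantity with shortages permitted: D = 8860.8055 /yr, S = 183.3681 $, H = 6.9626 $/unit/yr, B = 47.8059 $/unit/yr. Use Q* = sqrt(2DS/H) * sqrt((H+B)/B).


sqrt(2DS/H) = 683.1684
sqrt((H+B)/B) = 1.0703
Q* = 683.1684 * 1.0703 = 731.2274

731.2274 units


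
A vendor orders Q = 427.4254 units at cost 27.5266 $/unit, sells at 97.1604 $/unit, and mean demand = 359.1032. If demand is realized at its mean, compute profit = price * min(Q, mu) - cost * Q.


Sales at mu = min(427.4254, 359.1032) = 359.1032
Revenue = 97.1604 * 359.1032 = 34890.6106
Total cost = 27.5266 * 427.4254 = 11765.5680
Profit = 34890.6106 - 11765.5680 = 23125.0425

23125.0425 $


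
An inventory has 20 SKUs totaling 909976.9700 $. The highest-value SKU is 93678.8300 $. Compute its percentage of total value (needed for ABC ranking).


Top item = 93678.8300
Total = 909976.9700
Percentage = 93678.8300 / 909976.9700 * 100 = 10.2946

10.2946%


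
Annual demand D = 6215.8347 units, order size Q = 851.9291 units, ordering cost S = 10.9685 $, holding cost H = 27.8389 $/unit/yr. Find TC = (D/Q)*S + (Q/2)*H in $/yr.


Ordering cost = D*S/Q = 80.0282
Holding cost = Q*H/2 = 11858.3845
TC = 80.0282 + 11858.3845 = 11938.4127

11938.4127 $/yr


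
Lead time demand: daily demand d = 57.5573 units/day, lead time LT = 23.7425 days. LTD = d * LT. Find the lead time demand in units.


LTD = 57.5573 * 23.7425 = 1366.5542

1366.5542 units


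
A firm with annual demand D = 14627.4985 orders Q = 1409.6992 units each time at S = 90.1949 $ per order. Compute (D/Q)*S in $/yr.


Number of orders = D/Q = 10.3763
Cost = 10.3763 * 90.1949 = 935.8917

935.8917 $/yr


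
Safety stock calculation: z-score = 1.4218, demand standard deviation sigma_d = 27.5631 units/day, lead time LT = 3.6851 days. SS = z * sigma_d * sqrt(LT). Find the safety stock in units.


sqrt(LT) = sqrt(3.6851) = 1.9197
SS = 1.4218 * 27.5631 * 1.9197 = 75.2300

75.2300 units


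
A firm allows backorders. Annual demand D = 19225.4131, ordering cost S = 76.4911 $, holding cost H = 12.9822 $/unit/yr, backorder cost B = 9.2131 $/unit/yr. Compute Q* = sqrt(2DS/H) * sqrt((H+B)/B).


sqrt(2DS/H) = 475.9750
sqrt((H+B)/B) = 1.5521
Q* = 475.9750 * 1.5521 = 738.7743

738.7743 units


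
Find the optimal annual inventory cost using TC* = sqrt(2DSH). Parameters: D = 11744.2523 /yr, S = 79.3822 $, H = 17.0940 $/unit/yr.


2*D*S*H = 31872945.3896
TC* = sqrt(31872945.3896) = 5645.6129

5645.6129 $/yr


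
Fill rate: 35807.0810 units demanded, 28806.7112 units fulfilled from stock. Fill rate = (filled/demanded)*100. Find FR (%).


FR = 28806.7112 / 35807.0810 * 100 = 80.4498

80.4498%


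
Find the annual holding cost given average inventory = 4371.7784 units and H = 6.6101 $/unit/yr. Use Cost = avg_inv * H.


Cost = 4371.7784 * 6.6101 = 28897.8924

28897.8924 $/yr


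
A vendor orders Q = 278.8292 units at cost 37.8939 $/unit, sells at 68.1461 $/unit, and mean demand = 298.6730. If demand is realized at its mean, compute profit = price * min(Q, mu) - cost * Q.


Sales at mu = min(278.8292, 298.6730) = 278.8292
Revenue = 68.1461 * 278.8292 = 19001.1225
Total cost = 37.8939 * 278.8292 = 10565.9258
Profit = 19001.1225 - 10565.9258 = 8435.1967

8435.1967 $


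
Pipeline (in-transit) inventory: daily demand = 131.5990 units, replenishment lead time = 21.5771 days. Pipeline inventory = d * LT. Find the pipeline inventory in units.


Pipeline = 131.5990 * 21.5771 = 2839.5248

2839.5248 units


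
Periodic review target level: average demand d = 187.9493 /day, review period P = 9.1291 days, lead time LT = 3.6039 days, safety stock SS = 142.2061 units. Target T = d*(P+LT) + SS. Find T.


P + LT = 12.7330
d*(P+LT) = 187.9493 * 12.7330 = 2393.1584
T = 2393.1584 + 142.2061 = 2535.3645

2535.3645 units


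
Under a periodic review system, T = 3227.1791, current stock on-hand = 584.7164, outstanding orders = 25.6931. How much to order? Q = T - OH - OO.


Inventory position = OH + OO = 584.7164 + 25.6931 = 610.4095
Q = 3227.1791 - 610.4095 = 2616.7696

2616.7696 units
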